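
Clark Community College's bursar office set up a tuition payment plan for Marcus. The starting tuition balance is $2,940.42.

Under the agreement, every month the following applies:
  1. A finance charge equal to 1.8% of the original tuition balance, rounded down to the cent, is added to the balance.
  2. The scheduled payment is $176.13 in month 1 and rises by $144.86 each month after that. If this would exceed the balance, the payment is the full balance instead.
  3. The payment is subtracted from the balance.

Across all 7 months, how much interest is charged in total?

$370.44

Month 1: opening $2,940.42; interest $52.92 → $2,993.34; payment $176.13; balance $2,817.21
Month 2: opening $2,817.21; interest $52.92 → $2,870.13; payment $320.99; balance $2,549.14
Month 3: opening $2,549.14; interest $52.92 → $2,602.06; payment $465.85; balance $2,136.21
Month 4: opening $2,136.21; interest $52.92 → $2,189.13; payment $610.71; balance $1,578.42
Month 5: opening $1,578.42; interest $52.92 → $1,631.34; payment $755.57; balance $875.77
Month 6: opening $875.77; interest $52.92 → $928.69; payment $900.43; balance $28.26
Month 7: opening $28.26; interest $52.92 → $81.18; payment $81.18; balance $0.00
Total interest: $52.92 + $52.92 + $52.92 + $52.92 + $52.92 + $52.92 + $52.92 = $370.44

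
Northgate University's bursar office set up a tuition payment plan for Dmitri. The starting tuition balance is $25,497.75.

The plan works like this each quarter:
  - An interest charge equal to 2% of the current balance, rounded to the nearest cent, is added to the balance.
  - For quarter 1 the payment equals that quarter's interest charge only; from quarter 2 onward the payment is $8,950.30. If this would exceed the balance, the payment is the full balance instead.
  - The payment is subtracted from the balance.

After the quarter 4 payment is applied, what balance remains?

Quarter 1: opening $25,497.75; interest $509.96 → $26,007.71; payment $509.96; balance $25,497.75
Quarter 2: opening $25,497.75; interest $509.96 → $26,007.71; payment $8,950.30; balance $17,057.41
Quarter 3: opening $17,057.41; interest $341.15 → $17,398.56; payment $8,950.30; balance $8,448.26
Quarter 4: opening $8,448.26; interest $168.97 → $8,617.23; payment $8,617.23; balance $0.00

$0.00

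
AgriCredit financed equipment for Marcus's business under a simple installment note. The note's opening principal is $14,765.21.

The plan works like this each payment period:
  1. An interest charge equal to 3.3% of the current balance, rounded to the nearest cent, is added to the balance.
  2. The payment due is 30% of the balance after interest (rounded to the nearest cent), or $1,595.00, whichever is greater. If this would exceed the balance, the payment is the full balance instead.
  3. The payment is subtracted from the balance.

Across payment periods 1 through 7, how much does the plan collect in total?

$16,297.10

Payment period 1: $14,765.21 +$487.25 interest = $15,252.46; pay $4,575.74 → $10,676.72
Payment period 2: $10,676.72 +$352.33 interest = $11,029.05; pay $3,308.72 → $7,720.33
Payment period 3: $7,720.33 +$254.77 interest = $7,975.10; pay $2,392.53 → $5,582.57
Payment period 4: $5,582.57 +$184.22 interest = $5,766.79; pay $1,730.04 → $4,036.75
Payment period 5: $4,036.75 +$133.21 interest = $4,169.96; pay $1,595.00 → $2,574.96
Payment period 6: $2,574.96 +$84.97 interest = $2,659.93; pay $1,595.00 → $1,064.93
Payment period 7: $1,064.93 +$35.14 interest = $1,100.07; pay $1,100.07 → $0.00
Total paid: $16,297.10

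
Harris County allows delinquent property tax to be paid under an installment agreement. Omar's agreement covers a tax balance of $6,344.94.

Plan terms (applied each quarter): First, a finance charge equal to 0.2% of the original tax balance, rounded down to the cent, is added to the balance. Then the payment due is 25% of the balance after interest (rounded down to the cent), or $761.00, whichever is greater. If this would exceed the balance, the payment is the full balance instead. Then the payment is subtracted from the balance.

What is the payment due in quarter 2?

Quarter 1: opening $6,344.94; interest $12.68 → $6,357.62; payment $1,589.40; balance $4,768.22
Quarter 2: opening $4,768.22; interest $12.68 → $4,780.90; payment $1,195.22; balance $3,585.68

$1,195.22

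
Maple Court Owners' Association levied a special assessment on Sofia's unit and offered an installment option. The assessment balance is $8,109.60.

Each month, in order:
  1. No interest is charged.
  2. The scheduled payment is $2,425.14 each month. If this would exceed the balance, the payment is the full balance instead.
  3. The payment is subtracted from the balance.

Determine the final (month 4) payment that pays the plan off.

# | Opening | Payment | End bal
1 | $8,109.60 | $2,425.14 | $5,684.46
2 | $5,684.46 | $2,425.14 | $3,259.32
3 | $3,259.32 | $2,425.14 | $834.18
4 | $834.18 | $834.18 | $0.00

$834.18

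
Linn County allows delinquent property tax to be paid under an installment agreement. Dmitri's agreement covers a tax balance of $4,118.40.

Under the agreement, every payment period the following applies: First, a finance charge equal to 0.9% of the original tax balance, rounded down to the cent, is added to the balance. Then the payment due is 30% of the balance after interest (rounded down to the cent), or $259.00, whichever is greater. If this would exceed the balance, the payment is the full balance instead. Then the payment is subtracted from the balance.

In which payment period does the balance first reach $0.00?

9

Payment period 1: opening $4,118.40; interest $37.06 → $4,155.46; payment $1,246.63; balance $2,908.83
Payment period 2: opening $2,908.83; interest $37.06 → $2,945.89; payment $883.76; balance $2,062.13
Payment period 3: opening $2,062.13; interest $37.06 → $2,099.19; payment $629.75; balance $1,469.44
Payment period 4: opening $1,469.44; interest $37.06 → $1,506.50; payment $451.95; balance $1,054.55
Payment period 5: opening $1,054.55; interest $37.06 → $1,091.61; payment $327.48; balance $764.13
Payment period 6: opening $764.13; interest $37.06 → $801.19; payment $259.00; balance $542.19
Payment period 7: opening $542.19; interest $37.06 → $579.25; payment $259.00; balance $320.25
Payment period 8: opening $320.25; interest $37.06 → $357.31; payment $259.00; balance $98.31
Payment period 9: opening $98.31; interest $37.06 → $135.37; payment $135.37; balance $0.00
Balance reaches $0.00 in payment period 9.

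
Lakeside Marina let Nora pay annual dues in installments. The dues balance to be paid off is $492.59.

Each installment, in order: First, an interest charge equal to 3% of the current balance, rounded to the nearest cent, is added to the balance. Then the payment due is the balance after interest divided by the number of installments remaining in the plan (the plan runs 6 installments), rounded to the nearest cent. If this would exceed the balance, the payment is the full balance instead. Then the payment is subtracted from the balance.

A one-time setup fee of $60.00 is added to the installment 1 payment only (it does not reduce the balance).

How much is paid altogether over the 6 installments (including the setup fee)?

$606.97

Installment 1: opening $492.59; interest $14.78 → $507.37; payment $84.56 (+ $60.00 fee); balance $422.81
Installment 2: opening $422.81; interest $12.68 → $435.49; payment $87.10; balance $348.39
Installment 3: opening $348.39; interest $10.45 → $358.84; payment $89.71; balance $269.13
Installment 4: opening $269.13; interest $8.07 → $277.20; payment $92.40; balance $184.80
Installment 5: opening $184.80; interest $5.54 → $190.34; payment $95.17; balance $95.17
Installment 6: opening $95.17; interest $2.86 → $98.03; payment $98.03; balance $0.00
Total paid: $606.97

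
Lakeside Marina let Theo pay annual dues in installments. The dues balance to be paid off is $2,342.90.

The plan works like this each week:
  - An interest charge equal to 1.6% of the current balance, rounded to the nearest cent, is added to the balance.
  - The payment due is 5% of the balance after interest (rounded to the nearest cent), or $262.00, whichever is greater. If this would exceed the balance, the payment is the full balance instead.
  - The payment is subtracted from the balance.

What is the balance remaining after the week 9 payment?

$188.01

Week 1: opening $2,342.90; interest $37.49 → $2,380.39; payment $262.00; balance $2,118.39
Week 2: opening $2,118.39; interest $33.89 → $2,152.28; payment $262.00; balance $1,890.28
Week 3: opening $1,890.28; interest $30.24 → $1,920.52; payment $262.00; balance $1,658.52
Week 4: opening $1,658.52; interest $26.54 → $1,685.06; payment $262.00; balance $1,423.06
Week 5: opening $1,423.06; interest $22.77 → $1,445.83; payment $262.00; balance $1,183.83
Week 6: opening $1,183.83; interest $18.94 → $1,202.77; payment $262.00; balance $940.77
Week 7: opening $940.77; interest $15.05 → $955.82; payment $262.00; balance $693.82
Week 8: opening $693.82; interest $11.10 → $704.92; payment $262.00; balance $442.92
Week 9: opening $442.92; interest $7.09 → $450.01; payment $262.00; balance $188.01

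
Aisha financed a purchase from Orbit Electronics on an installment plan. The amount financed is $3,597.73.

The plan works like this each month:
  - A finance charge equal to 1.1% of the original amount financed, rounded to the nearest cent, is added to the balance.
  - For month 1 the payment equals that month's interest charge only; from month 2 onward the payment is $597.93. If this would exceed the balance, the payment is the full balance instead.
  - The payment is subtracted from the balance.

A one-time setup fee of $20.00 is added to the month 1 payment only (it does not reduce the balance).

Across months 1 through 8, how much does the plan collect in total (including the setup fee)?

# | Opening | Interest | Payment | Fee | End bal
1 | $3,597.73 | $39.58 | $39.58 | $20.00 | $3,597.73
2 | $3,597.73 | $39.58 | $597.93 | — | $3,039.38
3 | $3,039.38 | $39.58 | $597.93 | — | $2,481.03
4 | $2,481.03 | $39.58 | $597.93 | — | $1,922.68
5 | $1,922.68 | $39.58 | $597.93 | — | $1,364.33
6 | $1,364.33 | $39.58 | $597.93 | — | $805.98
7 | $805.98 | $39.58 | $597.93 | — | $247.63
8 | $247.63 | $39.58 | $287.21 | — | $0.00
Total paid: $3,934.37

$3,934.37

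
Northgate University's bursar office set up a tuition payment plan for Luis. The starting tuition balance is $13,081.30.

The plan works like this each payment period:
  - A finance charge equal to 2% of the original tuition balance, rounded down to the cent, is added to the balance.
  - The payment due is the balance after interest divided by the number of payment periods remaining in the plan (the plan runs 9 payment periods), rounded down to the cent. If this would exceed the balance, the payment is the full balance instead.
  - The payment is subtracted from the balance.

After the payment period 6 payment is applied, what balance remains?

$5,141.88

Payment period 1: $13,081.30 +$261.62 interest = $13,342.92; pay $1,482.54 → $11,860.38
Payment period 2: $11,860.38 +$261.62 interest = $12,122.00; pay $1,515.25 → $10,606.75
Payment period 3: $10,606.75 +$261.62 interest = $10,868.37; pay $1,552.62 → $9,315.75
Payment period 4: $9,315.75 +$261.62 interest = $9,577.37; pay $1,596.22 → $7,981.15
Payment period 5: $7,981.15 +$261.62 interest = $8,242.77; pay $1,648.55 → $6,594.22
Payment period 6: $6,594.22 +$261.62 interest = $6,855.84; pay $1,713.96 → $5,141.88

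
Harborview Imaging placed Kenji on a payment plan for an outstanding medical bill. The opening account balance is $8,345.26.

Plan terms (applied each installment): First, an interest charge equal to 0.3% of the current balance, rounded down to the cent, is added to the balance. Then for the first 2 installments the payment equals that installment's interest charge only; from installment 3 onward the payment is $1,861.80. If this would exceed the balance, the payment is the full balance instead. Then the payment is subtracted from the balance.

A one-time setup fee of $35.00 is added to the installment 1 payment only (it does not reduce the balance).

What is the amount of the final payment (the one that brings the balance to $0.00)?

Installment 1: opening $8,345.26; interest $25.03 → $8,370.29; payment $25.03 (+ $35.00 fee); balance $8,345.26
Installment 2: opening $8,345.26; interest $25.03 → $8,370.29; payment $25.03; balance $8,345.26
Installment 3: opening $8,345.26; interest $25.03 → $8,370.29; payment $1,861.80; balance $6,508.49
Installment 4: opening $6,508.49; interest $19.52 → $6,528.01; payment $1,861.80; balance $4,666.21
Installment 5: opening $4,666.21; interest $13.99 → $4,680.20; payment $1,861.80; balance $2,818.40
Installment 6: opening $2,818.40; interest $8.45 → $2,826.85; payment $1,861.80; balance $965.05
Installment 7: opening $965.05; interest $2.89 → $967.94; payment $967.94; balance $0.00

$967.94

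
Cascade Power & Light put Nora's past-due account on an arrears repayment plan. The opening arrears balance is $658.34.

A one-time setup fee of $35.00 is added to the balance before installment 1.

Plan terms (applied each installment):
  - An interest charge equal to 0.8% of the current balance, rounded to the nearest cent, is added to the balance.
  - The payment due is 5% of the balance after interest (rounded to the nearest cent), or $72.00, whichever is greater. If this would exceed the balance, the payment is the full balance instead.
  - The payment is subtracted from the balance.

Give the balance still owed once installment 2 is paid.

Installment 1: $693.34 +$5.55 interest = $698.89; pay $72.00 → $626.89
Installment 2: $626.89 +$5.02 interest = $631.91; pay $72.00 → $559.91

$559.91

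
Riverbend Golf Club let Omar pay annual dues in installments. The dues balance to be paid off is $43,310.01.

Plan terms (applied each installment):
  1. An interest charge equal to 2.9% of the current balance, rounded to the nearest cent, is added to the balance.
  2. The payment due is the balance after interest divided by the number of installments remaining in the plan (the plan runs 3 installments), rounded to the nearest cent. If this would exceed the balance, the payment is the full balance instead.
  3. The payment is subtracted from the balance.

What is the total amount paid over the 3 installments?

$45,870.91

Installment 1: $43,310.01 +$1,255.99 interest = $44,566.00; pay $14,855.33 → $29,710.67
Installment 2: $29,710.67 +$861.61 interest = $30,572.28; pay $15,286.14 → $15,286.14
Installment 3: $15,286.14 +$443.30 interest = $15,729.44; pay $15,729.44 → $0.00
Total paid: $45,870.91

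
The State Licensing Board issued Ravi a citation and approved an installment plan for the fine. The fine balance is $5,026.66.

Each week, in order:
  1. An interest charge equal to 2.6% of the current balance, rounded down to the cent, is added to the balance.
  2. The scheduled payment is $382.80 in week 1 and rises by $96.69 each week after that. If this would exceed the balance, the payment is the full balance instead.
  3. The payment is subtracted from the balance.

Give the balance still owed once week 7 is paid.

Week 1: opening $5,026.66; interest $130.69 → $5,157.35; payment $382.80; balance $4,774.55
Week 2: opening $4,774.55; interest $124.13 → $4,898.68; payment $479.49; balance $4,419.19
Week 3: opening $4,419.19; interest $114.89 → $4,534.08; payment $576.18; balance $3,957.90
Week 4: opening $3,957.90; interest $102.90 → $4,060.80; payment $672.87; balance $3,387.93
Week 5: opening $3,387.93; interest $88.08 → $3,476.01; payment $769.56; balance $2,706.45
Week 6: opening $2,706.45; interest $70.36 → $2,776.81; payment $866.25; balance $1,910.56
Week 7: opening $1,910.56; interest $49.67 → $1,960.23; payment $962.94; balance $997.29

$997.29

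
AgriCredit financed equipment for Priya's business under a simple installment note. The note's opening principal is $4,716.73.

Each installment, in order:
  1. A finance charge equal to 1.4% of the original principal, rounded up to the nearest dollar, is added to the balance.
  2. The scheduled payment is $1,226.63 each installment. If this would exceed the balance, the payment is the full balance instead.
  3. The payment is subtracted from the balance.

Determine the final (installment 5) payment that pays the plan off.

$145.21

Installment 1: $4,716.73 +$67.00 interest = $4,783.73; pay $1,226.63 → $3,557.10
Installment 2: $3,557.10 +$67.00 interest = $3,624.10; pay $1,226.63 → $2,397.47
Installment 3: $2,397.47 +$67.00 interest = $2,464.47; pay $1,226.63 → $1,237.84
Installment 4: $1,237.84 +$67.00 interest = $1,304.84; pay $1,226.63 → $78.21
Installment 5: $78.21 +$67.00 interest = $145.21; pay $145.21 → $0.00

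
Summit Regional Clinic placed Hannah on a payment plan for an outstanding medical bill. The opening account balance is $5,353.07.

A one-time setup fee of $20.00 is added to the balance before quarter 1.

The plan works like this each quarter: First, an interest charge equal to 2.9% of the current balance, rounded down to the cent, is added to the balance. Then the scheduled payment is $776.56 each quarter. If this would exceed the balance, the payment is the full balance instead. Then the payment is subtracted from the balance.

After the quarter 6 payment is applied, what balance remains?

$1,367.89

# | Opening | Interest | Payment | End bal
1 | $5,373.07 | $155.81 | $776.56 | $4,752.32
2 | $4,752.32 | $137.81 | $776.56 | $4,113.57
3 | $4,113.57 | $119.29 | $776.56 | $3,456.30
4 | $3,456.30 | $100.23 | $776.56 | $2,779.97
5 | $2,779.97 | $80.61 | $776.56 | $2,084.02
6 | $2,084.02 | $60.43 | $776.56 | $1,367.89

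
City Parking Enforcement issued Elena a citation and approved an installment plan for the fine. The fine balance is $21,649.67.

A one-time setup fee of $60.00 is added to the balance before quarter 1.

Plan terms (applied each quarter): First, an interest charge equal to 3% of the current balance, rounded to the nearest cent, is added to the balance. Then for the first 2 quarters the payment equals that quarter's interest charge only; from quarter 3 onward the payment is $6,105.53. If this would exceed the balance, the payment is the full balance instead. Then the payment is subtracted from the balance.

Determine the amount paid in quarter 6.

$4,996.69

Quarter 1: $21,709.67 +$651.29 interest = $22,360.96; pay $651.29 → $21,709.67
Quarter 2: $21,709.67 +$651.29 interest = $22,360.96; pay $651.29 → $21,709.67
Quarter 3: $21,709.67 +$651.29 interest = $22,360.96; pay $6,105.53 → $16,255.43
Quarter 4: $16,255.43 +$487.66 interest = $16,743.09; pay $6,105.53 → $10,637.56
Quarter 5: $10,637.56 +$319.13 interest = $10,956.69; pay $6,105.53 → $4,851.16
Quarter 6: $4,851.16 +$145.53 interest = $4,996.69; pay $4,996.69 → $0.00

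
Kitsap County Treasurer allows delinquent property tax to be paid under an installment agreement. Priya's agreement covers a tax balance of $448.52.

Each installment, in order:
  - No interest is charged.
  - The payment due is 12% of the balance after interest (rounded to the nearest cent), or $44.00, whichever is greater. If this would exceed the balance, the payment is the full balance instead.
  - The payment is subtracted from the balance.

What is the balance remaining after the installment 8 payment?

Installment 1: $448.52 − $53.82 → $394.70
Installment 2: $394.70 − $47.36 → $347.34
Installment 3: $347.34 − $44.00 → $303.34
Installment 4: $303.34 − $44.00 → $259.34
Installment 5: $259.34 − $44.00 → $215.34
Installment 6: $215.34 − $44.00 → $171.34
Installment 7: $171.34 − $44.00 → $127.34
Installment 8: $127.34 − $44.00 → $83.34

$83.34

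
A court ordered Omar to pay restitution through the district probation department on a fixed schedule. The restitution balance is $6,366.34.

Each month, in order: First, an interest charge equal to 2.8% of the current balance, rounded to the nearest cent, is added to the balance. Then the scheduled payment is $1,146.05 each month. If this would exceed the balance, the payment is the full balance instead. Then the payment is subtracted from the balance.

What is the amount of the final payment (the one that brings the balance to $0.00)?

$141.47

# | Opening | Interest | Payment | End bal
1 | $6,366.34 | $178.26 | $1,146.05 | $5,398.55
2 | $5,398.55 | $151.16 | $1,146.05 | $4,403.66
3 | $4,403.66 | $123.30 | $1,146.05 | $3,380.91
4 | $3,380.91 | $94.67 | $1,146.05 | $2,329.53
5 | $2,329.53 | $65.23 | $1,146.05 | $1,248.71
6 | $1,248.71 | $34.96 | $1,146.05 | $137.62
7 | $137.62 | $3.85 | $141.47 | $0.00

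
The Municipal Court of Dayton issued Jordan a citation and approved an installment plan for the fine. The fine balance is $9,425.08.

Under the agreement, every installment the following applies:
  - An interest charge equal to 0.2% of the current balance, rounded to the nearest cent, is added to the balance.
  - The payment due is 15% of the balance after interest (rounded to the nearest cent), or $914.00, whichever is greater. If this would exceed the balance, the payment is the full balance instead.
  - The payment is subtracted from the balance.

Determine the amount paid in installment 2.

# | Opening | Interest | Payment | End bal
1 | $9,425.08 | $18.85 | $1,416.59 | $8,027.34
2 | $8,027.34 | $16.05 | $1,206.51 | $6,836.88

$1,206.51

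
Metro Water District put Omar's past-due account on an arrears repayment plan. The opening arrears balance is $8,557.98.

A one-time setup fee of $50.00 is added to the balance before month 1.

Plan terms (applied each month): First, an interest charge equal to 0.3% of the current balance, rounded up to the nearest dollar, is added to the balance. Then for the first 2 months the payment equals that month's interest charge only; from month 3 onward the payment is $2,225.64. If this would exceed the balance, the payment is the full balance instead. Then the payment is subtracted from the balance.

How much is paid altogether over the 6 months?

$8,724.98

# | Opening | Interest | Payment | End bal
1 | $8,607.98 | $26.00 | $26.00 | $8,607.98
2 | $8,607.98 | $26.00 | $26.00 | $8,607.98
3 | $8,607.98 | $26.00 | $2,225.64 | $6,408.34
4 | $6,408.34 | $20.00 | $2,225.64 | $4,202.70
5 | $4,202.70 | $13.00 | $2,225.64 | $1,990.06
6 | $1,990.06 | $6.00 | $1,996.06 | $0.00
Total paid: $8,724.98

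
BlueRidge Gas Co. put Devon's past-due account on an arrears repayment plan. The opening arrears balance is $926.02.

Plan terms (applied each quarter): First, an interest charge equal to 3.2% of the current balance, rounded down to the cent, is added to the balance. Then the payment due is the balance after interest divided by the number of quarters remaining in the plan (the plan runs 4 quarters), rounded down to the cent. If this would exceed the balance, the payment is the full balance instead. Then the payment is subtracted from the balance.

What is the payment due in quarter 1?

$238.91

Quarter 1: $926.02 +$29.63 interest = $955.65; pay $238.91 → $716.74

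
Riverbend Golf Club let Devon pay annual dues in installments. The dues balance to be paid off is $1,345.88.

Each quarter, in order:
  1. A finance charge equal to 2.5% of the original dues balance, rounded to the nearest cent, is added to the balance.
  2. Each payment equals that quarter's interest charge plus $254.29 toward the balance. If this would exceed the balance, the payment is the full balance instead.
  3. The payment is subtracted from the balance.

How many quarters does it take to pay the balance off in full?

6

Quarter 1: $1,345.88 +$33.65 interest = $1,379.53; pay $287.94 → $1,091.59
Quarter 2: $1,091.59 +$33.65 interest = $1,125.24; pay $287.94 → $837.30
Quarter 3: $837.30 +$33.65 interest = $870.95; pay $287.94 → $583.01
Quarter 4: $583.01 +$33.65 interest = $616.66; pay $287.94 → $328.72
Quarter 5: $328.72 +$33.65 interest = $362.37; pay $287.94 → $74.43
Quarter 6: $74.43 +$33.65 interest = $108.08; pay $108.08 → $0.00
Balance reaches $0.00 in quarter 6.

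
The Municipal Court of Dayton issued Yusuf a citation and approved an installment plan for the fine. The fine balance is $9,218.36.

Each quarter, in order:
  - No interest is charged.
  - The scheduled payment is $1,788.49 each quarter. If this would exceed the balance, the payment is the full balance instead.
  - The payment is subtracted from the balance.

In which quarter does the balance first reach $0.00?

Quarter 1: $9,218.36 − $1,788.49 → $7,429.87
Quarter 2: $7,429.87 − $1,788.49 → $5,641.38
Quarter 3: $5,641.38 − $1,788.49 → $3,852.89
Quarter 4: $3,852.89 − $1,788.49 → $2,064.40
Quarter 5: $2,064.40 − $1,788.49 → $275.91
Quarter 6: $275.91 − $275.91 → $0.00
Balance reaches $0.00 in quarter 6.

6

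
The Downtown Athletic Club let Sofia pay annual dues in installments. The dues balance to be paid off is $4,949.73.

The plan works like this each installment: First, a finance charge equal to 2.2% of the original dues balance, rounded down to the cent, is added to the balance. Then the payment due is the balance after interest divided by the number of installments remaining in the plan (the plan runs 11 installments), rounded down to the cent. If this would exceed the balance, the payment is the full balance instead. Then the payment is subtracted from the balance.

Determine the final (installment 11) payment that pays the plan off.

Installment 1: $4,949.73 +$108.89 interest = $5,058.62; pay $459.87 → $4,598.75
Installment 2: $4,598.75 +$108.89 interest = $4,707.64; pay $470.76 → $4,236.88
Installment 3: $4,236.88 +$108.89 interest = $4,345.77; pay $482.86 → $3,862.91
Installment 4: $3,862.91 +$108.89 interest = $3,971.80; pay $496.47 → $3,475.33
Installment 5: $3,475.33 +$108.89 interest = $3,584.22; pay $512.03 → $3,072.19
Installment 6: $3,072.19 +$108.89 interest = $3,181.08; pay $530.18 → $2,650.90
Installment 7: $2,650.90 +$108.89 interest = $2,759.79; pay $551.95 → $2,207.84
Installment 8: $2,207.84 +$108.89 interest = $2,316.73; pay $579.18 → $1,737.55
Installment 9: $1,737.55 +$108.89 interest = $1,846.44; pay $615.48 → $1,230.96
Installment 10: $1,230.96 +$108.89 interest = $1,339.85; pay $669.92 → $669.93
Installment 11: $669.93 +$108.89 interest = $778.82; pay $778.82 → $0.00

$778.82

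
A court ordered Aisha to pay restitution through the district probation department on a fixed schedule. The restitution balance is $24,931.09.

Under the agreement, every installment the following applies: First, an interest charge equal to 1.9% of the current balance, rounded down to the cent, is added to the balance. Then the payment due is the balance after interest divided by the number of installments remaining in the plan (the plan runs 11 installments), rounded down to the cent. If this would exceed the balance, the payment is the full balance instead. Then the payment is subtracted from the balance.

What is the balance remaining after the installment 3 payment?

$19,184.97

Installment 1: $24,931.09 +$473.69 interest = $25,404.78; pay $2,309.52 → $23,095.26
Installment 2: $23,095.26 +$438.80 interest = $23,534.06; pay $2,353.40 → $21,180.66
Installment 3: $21,180.66 +$402.43 interest = $21,583.09; pay $2,398.12 → $19,184.97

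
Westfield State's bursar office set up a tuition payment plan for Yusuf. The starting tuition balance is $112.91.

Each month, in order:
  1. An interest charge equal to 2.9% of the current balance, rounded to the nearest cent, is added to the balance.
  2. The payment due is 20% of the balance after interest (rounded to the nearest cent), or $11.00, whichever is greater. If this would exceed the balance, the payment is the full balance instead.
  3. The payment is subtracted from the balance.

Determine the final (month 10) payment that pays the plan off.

# | Opening | Interest | Payment | End bal
1 | $112.91 | $3.27 | $23.24 | $92.94
2 | $92.94 | $2.70 | $19.13 | $76.51
3 | $76.51 | $2.22 | $15.75 | $62.98
4 | $62.98 | $1.83 | $12.96 | $51.85
5 | $51.85 | $1.50 | $11.00 | $42.35
6 | $42.35 | $1.23 | $11.00 | $32.58
7 | $32.58 | $0.94 | $11.00 | $22.52
8 | $22.52 | $0.65 | $11.00 | $12.17
9 | $12.17 | $0.35 | $11.00 | $1.52
10 | $1.52 | $0.04 | $1.56 | $0.00

$1.56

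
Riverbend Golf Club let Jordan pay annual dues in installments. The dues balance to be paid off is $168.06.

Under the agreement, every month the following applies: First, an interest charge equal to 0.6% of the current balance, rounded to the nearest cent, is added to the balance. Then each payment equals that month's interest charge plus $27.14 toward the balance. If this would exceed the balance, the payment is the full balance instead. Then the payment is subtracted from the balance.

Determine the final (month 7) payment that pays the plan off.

$5.25

Month 1: opening $168.06; interest $1.01 → $169.07; payment $28.15; balance $140.92
Month 2: opening $140.92; interest $0.85 → $141.77; payment $27.99; balance $113.78
Month 3: opening $113.78; interest $0.68 → $114.46; payment $27.82; balance $86.64
Month 4: opening $86.64; interest $0.52 → $87.16; payment $27.66; balance $59.50
Month 5: opening $59.50; interest $0.36 → $59.86; payment $27.50; balance $32.36
Month 6: opening $32.36; interest $0.19 → $32.55; payment $27.33; balance $5.22
Month 7: opening $5.22; interest $0.03 → $5.25; payment $5.25; balance $0.00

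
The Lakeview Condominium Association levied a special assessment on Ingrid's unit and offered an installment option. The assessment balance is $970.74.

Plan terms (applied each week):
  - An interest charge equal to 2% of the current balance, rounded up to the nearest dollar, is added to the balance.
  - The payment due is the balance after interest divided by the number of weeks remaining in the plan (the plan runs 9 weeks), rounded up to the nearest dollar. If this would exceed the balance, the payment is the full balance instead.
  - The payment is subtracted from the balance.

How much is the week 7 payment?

Week 1: opening $970.74; interest $20.00 → $990.74; payment $111.00; balance $879.74
Week 2: opening $879.74; interest $18.00 → $897.74; payment $113.00; balance $784.74
Week 3: opening $784.74; interest $16.00 → $800.74; payment $115.00; balance $685.74
Week 4: opening $685.74; interest $14.00 → $699.74; payment $117.00; balance $582.74
Week 5: opening $582.74; interest $12.00 → $594.74; payment $119.00; balance $475.74
Week 6: opening $475.74; interest $10.00 → $485.74; payment $122.00; balance $363.74
Week 7: opening $363.74; interest $8.00 → $371.74; payment $124.00; balance $247.74

$124.00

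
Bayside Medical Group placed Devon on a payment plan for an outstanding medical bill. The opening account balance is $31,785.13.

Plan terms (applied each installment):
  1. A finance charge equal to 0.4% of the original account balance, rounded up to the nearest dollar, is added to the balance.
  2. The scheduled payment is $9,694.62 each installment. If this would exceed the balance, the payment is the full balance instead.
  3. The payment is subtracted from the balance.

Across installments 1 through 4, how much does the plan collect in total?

# | Opening | Interest | Payment | End bal
1 | $31,785.13 | $128.00 | $9,694.62 | $22,218.51
2 | $22,218.51 | $128.00 | $9,694.62 | $12,651.89
3 | $12,651.89 | $128.00 | $9,694.62 | $3,085.27
4 | $3,085.27 | $128.00 | $3,213.27 | $0.00
Total paid: $32,297.13

$32,297.13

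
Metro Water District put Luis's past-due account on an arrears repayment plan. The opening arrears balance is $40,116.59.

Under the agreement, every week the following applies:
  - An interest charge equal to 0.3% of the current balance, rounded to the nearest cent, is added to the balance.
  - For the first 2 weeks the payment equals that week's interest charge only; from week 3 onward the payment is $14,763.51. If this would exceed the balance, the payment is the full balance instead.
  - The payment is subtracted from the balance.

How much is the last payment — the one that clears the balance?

$10,818.70

Week 1: opening $40,116.59; interest $120.35 → $40,236.94; payment $120.35; balance $40,116.59
Week 2: opening $40,116.59; interest $120.35 → $40,236.94; payment $120.35; balance $40,116.59
Week 3: opening $40,116.59; interest $120.35 → $40,236.94; payment $14,763.51; balance $25,473.43
Week 4: opening $25,473.43; interest $76.42 → $25,549.85; payment $14,763.51; balance $10,786.34
Week 5: opening $10,786.34; interest $32.36 → $10,818.70; payment $10,818.70; balance $0.00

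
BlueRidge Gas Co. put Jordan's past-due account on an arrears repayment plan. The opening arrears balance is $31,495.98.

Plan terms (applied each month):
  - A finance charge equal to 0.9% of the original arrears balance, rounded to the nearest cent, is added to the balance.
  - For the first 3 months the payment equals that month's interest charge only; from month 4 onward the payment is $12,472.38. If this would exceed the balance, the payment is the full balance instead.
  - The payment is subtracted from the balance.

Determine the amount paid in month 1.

Month 1: opening $31,495.98; interest $283.46 → $31,779.44; payment $283.46; balance $31,495.98

$283.46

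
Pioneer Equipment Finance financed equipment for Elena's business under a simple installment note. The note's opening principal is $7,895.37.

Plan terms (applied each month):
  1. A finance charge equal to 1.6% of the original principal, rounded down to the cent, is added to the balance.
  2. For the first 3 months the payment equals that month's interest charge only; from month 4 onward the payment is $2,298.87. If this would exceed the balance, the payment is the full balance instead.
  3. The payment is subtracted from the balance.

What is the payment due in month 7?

$1,504.04

# | Opening | Interest | Payment | End bal
1 | $7,895.37 | $126.32 | $126.32 | $7,895.37
2 | $7,895.37 | $126.32 | $126.32 | $7,895.37
3 | $7,895.37 | $126.32 | $126.32 | $7,895.37
4 | $7,895.37 | $126.32 | $2,298.87 | $5,722.82
5 | $5,722.82 | $126.32 | $2,298.87 | $3,550.27
6 | $3,550.27 | $126.32 | $2,298.87 | $1,377.72
7 | $1,377.72 | $126.32 | $1,504.04 | $0.00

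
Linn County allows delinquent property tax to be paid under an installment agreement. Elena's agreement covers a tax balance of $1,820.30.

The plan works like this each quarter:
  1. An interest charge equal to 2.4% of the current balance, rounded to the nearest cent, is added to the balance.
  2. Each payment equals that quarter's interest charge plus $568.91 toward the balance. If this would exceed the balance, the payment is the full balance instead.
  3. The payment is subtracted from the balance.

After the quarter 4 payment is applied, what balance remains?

$0.00

Quarter 1: opening $1,820.30; interest $43.69 → $1,863.99; payment $612.60; balance $1,251.39
Quarter 2: opening $1,251.39; interest $30.03 → $1,281.42; payment $598.94; balance $682.48
Quarter 3: opening $682.48; interest $16.38 → $698.86; payment $585.29; balance $113.57
Quarter 4: opening $113.57; interest $2.73 → $116.30; payment $116.30; balance $0.00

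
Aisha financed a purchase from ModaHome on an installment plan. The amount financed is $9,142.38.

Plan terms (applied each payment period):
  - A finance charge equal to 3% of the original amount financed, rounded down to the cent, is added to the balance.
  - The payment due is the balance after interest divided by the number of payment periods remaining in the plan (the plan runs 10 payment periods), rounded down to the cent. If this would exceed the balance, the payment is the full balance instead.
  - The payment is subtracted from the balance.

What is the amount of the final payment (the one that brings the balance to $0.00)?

$1,717.58

Payment period 1: opening $9,142.38; interest $274.27 → $9,416.65; payment $941.66; balance $8,474.99
Payment period 2: opening $8,474.99; interest $274.27 → $8,749.26; payment $972.14; balance $7,777.12
Payment period 3: opening $7,777.12; interest $274.27 → $8,051.39; payment $1,006.42; balance $7,044.97
Payment period 4: opening $7,044.97; interest $274.27 → $7,319.24; payment $1,045.60; balance $6,273.64
Payment period 5: opening $6,273.64; interest $274.27 → $6,547.91; payment $1,091.31; balance $5,456.60
Payment period 6: opening $5,456.60; interest $274.27 → $5,730.87; payment $1,146.17; balance $4,584.70
Payment period 7: opening $4,584.70; interest $274.27 → $4,858.97; payment $1,214.74; balance $3,644.23
Payment period 8: opening $3,644.23; interest $274.27 → $3,918.50; payment $1,306.16; balance $2,612.34
Payment period 9: opening $2,612.34; interest $274.27 → $2,886.61; payment $1,443.30; balance $1,443.31
Payment period 10: opening $1,443.31; interest $274.27 → $1,717.58; payment $1,717.58; balance $0.00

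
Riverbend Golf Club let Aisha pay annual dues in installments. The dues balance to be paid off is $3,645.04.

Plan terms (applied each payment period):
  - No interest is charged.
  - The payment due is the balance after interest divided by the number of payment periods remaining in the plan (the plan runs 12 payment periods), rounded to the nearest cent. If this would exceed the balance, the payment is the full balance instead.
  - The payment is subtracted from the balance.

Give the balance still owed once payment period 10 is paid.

$607.51

# | Opening | Payment | End bal
1 | $3,645.04 | $303.75 | $3,341.29
2 | $3,341.29 | $303.75 | $3,037.54
3 | $3,037.54 | $303.75 | $2,733.79
4 | $2,733.79 | $303.75 | $2,430.04
5 | $2,430.04 | $303.76 | $2,126.28
6 | $2,126.28 | $303.75 | $1,822.53
7 | $1,822.53 | $303.76 | $1,518.77
8 | $1,518.77 | $303.75 | $1,215.02
9 | $1,215.02 | $303.76 | $911.26
10 | $911.26 | $303.75 | $607.51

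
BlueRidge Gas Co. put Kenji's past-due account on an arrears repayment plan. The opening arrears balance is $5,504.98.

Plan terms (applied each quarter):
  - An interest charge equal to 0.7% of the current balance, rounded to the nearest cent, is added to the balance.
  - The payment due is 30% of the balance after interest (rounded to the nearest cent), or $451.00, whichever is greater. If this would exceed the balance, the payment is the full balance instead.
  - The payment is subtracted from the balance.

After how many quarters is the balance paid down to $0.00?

Quarter 1: opening $5,504.98; interest $38.53 → $5,543.51; payment $1,663.05; balance $3,880.46
Quarter 2: opening $3,880.46; interest $27.16 → $3,907.62; payment $1,172.29; balance $2,735.33
Quarter 3: opening $2,735.33; interest $19.15 → $2,754.48; payment $826.34; balance $1,928.14
Quarter 4: opening $1,928.14; interest $13.50 → $1,941.64; payment $582.49; balance $1,359.15
Quarter 5: opening $1,359.15; interest $9.51 → $1,368.66; payment $451.00; balance $917.66
Quarter 6: opening $917.66; interest $6.42 → $924.08; payment $451.00; balance $473.08
Quarter 7: opening $473.08; interest $3.31 → $476.39; payment $451.00; balance $25.39
Quarter 8: opening $25.39; interest $0.18 → $25.57; payment $25.57; balance $0.00
Balance reaches $0.00 in quarter 8.

8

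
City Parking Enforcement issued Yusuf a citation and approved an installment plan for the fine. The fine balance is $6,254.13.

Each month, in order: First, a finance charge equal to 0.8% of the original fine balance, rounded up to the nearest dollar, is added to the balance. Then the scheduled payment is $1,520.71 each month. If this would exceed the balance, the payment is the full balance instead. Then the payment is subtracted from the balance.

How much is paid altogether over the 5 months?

# | Opening | Interest | Payment | End bal
1 | $6,254.13 | $51.00 | $1,520.71 | $4,784.42
2 | $4,784.42 | $51.00 | $1,520.71 | $3,314.71
3 | $3,314.71 | $51.00 | $1,520.71 | $1,845.00
4 | $1,845.00 | $51.00 | $1,520.71 | $375.29
5 | $375.29 | $51.00 | $426.29 | $0.00
Total paid: $6,509.13

$6,509.13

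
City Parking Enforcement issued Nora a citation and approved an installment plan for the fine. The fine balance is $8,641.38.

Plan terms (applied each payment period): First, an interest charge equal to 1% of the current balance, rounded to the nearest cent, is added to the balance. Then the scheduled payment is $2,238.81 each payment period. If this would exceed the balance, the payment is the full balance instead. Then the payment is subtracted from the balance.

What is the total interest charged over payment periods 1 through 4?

$215.64

Payment period 1: opening $8,641.38; interest $86.41 → $8,727.79; payment $2,238.81; balance $6,488.98
Payment period 2: opening $6,488.98; interest $64.89 → $6,553.87; payment $2,238.81; balance $4,315.06
Payment period 3: opening $4,315.06; interest $43.15 → $4,358.21; payment $2,238.81; balance $2,119.40
Payment period 4: opening $2,119.40; interest $21.19 → $2,140.59; payment $2,140.59; balance $0.00
Total interest: $86.41 + $64.89 + $43.15 + $21.19 = $215.64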